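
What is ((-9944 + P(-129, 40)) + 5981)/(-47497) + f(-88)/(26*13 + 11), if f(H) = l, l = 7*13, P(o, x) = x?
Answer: 5691354/16576453 ≈ 0.34334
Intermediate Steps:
l = 91
f(H) = 91
((-9944 + P(-129, 40)) + 5981)/(-47497) + f(-88)/(26*13 + 11) = ((-9944 + 40) + 5981)/(-47497) + 91/(26*13 + 11) = (-9904 + 5981)*(-1/47497) + 91/(338 + 11) = -3923*(-1/47497) + 91/349 = 3923/47497 + 91*(1/349) = 3923/47497 + 91/349 = 5691354/16576453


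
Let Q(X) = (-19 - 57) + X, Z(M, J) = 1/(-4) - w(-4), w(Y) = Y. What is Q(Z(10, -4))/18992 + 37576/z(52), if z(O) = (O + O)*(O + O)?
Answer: 44553871/12838592 ≈ 3.4703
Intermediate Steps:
Z(M, J) = 15/4 (Z(M, J) = 1/(-4) - 1*(-4) = -¼ + 4 = 15/4)
Q(X) = -76 + X
z(O) = 4*O² (z(O) = (2*O)*(2*O) = 4*O²)
Q(Z(10, -4))/18992 + 37576/z(52) = (-76 + 15/4)/18992 + 37576/((4*52²)) = -289/4*1/18992 + 37576/((4*2704)) = -289/75968 + 37576/10816 = -289/75968 + 37576*(1/10816) = -289/75968 + 4697/1352 = 44553871/12838592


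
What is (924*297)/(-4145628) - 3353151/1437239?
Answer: -1191277941510/496521520091 ≈ -2.3992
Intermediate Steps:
(924*297)/(-4145628) - 3353151/1437239 = 274428*(-1/4145628) - 3353151*1/1437239 = -22869/345469 - 3353151/1437239 = -1191277941510/496521520091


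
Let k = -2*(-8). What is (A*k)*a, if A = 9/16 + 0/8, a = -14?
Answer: -126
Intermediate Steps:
A = 9/16 (A = 9*(1/16) + 0*(⅛) = 9/16 + 0 = 9/16 ≈ 0.56250)
k = 16
(A*k)*a = ((9/16)*16)*(-14) = 9*(-14) = -126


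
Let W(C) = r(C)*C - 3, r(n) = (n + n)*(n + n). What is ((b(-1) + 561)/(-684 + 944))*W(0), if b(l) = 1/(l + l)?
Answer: -3363/520 ≈ -6.4673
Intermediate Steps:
b(l) = 1/(2*l)
r(n) = 4*n² (r(n) = (2*n)*(2*n) = 4*n²)
W(C) = -3 + 4*C³ (W(C) = (4*C²)*C - 3 = 4*C³ - 3 = -3 + 4*C³)
((b(-1) + 561)/(-684 + 944))*W(0) = (((½)/(-1) + 561)/(-684 + 944))*(-3 + 4*0³) = (((½)*(-1) + 561)/260)*(-3 + 4*0) = ((-½ + 561)*(1/260))*(-3 + 0) = ((1121/2)*(1/260))*(-3) = (1121/520)*(-3) = -3363/520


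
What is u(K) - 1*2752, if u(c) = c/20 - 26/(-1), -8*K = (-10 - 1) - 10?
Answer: -436139/160 ≈ -2725.9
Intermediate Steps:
K = 21/8 (K = -((-10 - 1) - 10)/8 = -(-11 - 10)/8 = -⅛*(-21) = 21/8 ≈ 2.6250)
u(c) = 26 + c/20 (u(c) = c*(1/20) - 26*(-1) = c/20 + 26 = 26 + c/20)
u(K) - 1*2752 = (26 + (1/20)*(21/8)) - 1*2752 = (26 + 21/160) - 2752 = 4181/160 - 2752 = -436139/160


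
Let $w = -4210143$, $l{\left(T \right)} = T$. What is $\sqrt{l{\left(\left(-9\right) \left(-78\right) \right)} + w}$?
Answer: $i \sqrt{4209441} \approx 2051.7 i$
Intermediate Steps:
$\sqrt{l{\left(\left(-9\right) \left(-78\right) \right)} + w} = \sqrt{\left(-9\right) \left(-78\right) - 4210143} = \sqrt{702 - 4210143} = \sqrt{-4209441} = i \sqrt{4209441}$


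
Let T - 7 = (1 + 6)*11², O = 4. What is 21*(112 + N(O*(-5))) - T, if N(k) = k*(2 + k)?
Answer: 9058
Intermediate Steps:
T = 854 (T = 7 + (1 + 6)*11² = 7 + 7*121 = 7 + 847 = 854)
21*(112 + N(O*(-5))) - T = 21*(112 + (4*(-5))*(2 + 4*(-5))) - 1*854 = 21*(112 - 20*(2 - 20)) - 854 = 21*(112 - 20*(-18)) - 854 = 21*(112 + 360) - 854 = 21*472 - 854 = 9912 - 854 = 9058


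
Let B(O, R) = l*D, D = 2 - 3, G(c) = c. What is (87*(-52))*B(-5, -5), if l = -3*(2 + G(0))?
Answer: -27144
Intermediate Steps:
D = -1
l = -6 (l = -3*(2 + 0) = -3*2 = -6)
B(O, R) = 6 (B(O, R) = -6*(-1) = 6)
(87*(-52))*B(-5, -5) = (87*(-52))*6 = -4524*6 = -27144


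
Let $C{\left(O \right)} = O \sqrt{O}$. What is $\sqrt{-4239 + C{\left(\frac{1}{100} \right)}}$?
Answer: $\frac{i \sqrt{42389990}}{100} \approx 65.108 i$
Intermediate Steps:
$C{\left(O \right)} = O^{\frac{3}{2}}$
$\sqrt{-4239 + C{\left(\frac{1}{100} \right)}} = \sqrt{-4239 + \left(\frac{1}{100}\right)^{\frac{3}{2}}} = \sqrt{-4239 + \frac{1}{1000}} = \sqrt{- \frac{4238999}{1000}} = \frac{i \sqrt{42389990}}{100}$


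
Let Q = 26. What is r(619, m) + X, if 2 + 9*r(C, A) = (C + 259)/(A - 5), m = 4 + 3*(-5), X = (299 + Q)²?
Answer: 7604545/72 ≈ 1.0562e+5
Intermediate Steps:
X = 105625 (X = (299 + 26)² = 325² = 105625)
m = -11 (m = 4 - 15 = -11)
r(C, A) = -2/9 + (259 + C)/(9*(-5 + A)) (r(C, A) = -2/9 + ((C + 259)/(A - 5))/9 = -2/9 + ((259 + C)/(-5 + A))/9 = -2/9 + (259 + C)/(9*(-5 + A)))
r(619, m) + X = (269 + 619 - 2*(-11))/(9*(-5 - 11)) + 105625 = (⅑)*(269 + 619 + 22)/(-16) + 105625 = (⅑)*(-1/16)*910 + 105625 = -455/72 + 105625 = 7604545/72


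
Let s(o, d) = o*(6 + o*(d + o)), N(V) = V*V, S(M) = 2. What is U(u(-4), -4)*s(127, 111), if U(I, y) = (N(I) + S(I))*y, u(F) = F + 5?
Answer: -46073568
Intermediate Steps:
N(V) = V²
u(F) = 5 + F
U(I, y) = y*(2 + I²) (U(I, y) = (I² + 2)*y = (2 + I²)*y = y*(2 + I²))
U(u(-4), -4)*s(127, 111) = (-4*(2 + (5 - 4)²))*(127*(6 + 127² + 111*127)) = (-4*(2 + 1²))*(127*(6 + 16129 + 14097)) = (-4*(2 + 1))*(127*30232) = -4*3*3839464 = -12*3839464 = -46073568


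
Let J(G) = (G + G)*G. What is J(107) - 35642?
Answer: -12744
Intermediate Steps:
J(G) = 2*G² (J(G) = (2*G)*G = 2*G²)
J(107) - 35642 = 2*107² - 35642 = 2*11449 - 35642 = 22898 - 35642 = -12744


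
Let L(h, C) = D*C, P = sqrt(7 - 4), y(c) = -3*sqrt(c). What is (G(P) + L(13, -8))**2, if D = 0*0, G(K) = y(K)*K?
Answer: 27*sqrt(3) ≈ 46.765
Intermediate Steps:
P = sqrt(3) ≈ 1.7320
G(K) = -3*K**(3/2) (G(K) = (-3*sqrt(K))*K = -3*K**(3/2))
D = 0
L(h, C) = 0 (L(h, C) = 0*C = 0)
(G(P) + L(13, -8))**2 = (-3*3**(3/4) + 0)**2 = (-3*3**(3/4))**2 = 27*sqrt(3)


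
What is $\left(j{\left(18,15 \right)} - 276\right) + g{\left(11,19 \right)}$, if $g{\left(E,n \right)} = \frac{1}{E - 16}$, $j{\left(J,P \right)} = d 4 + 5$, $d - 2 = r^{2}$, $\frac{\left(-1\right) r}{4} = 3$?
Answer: $\frac{1564}{5} \approx 312.8$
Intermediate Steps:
$r = -12$ ($r = \left(-4\right) 3 = -12$)
$d = 146$ ($d = 2 + \left(-12\right)^{2} = 2 + 144 = 146$)
$j{\left(J,P \right)} = 589$ ($j{\left(J,P \right)} = 146 \cdot 4 + 5 = 584 + 5 = 589$)
$g{\left(E,n \right)} = \frac{1}{-16 + E}$
$\left(j{\left(18,15 \right)} - 276\right) + g{\left(11,19 \right)} = \left(589 - 276\right) + \frac{1}{-16 + 11} = 313 + \frac{1}{-5} = 313 - \frac{1}{5} = \frac{1564}{5}$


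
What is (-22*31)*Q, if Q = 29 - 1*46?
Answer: 11594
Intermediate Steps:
Q = -17 (Q = 29 - 46 = -17)
(-22*31)*Q = -22*31*(-17) = -682*(-17) = 11594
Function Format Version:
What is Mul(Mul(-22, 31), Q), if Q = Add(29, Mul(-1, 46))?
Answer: 11594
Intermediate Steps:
Q = -17 (Q = Add(29, -46) = -17)
Mul(Mul(-22, 31), Q) = Mul(Mul(-22, 31), -17) = Mul(-682, -17) = 11594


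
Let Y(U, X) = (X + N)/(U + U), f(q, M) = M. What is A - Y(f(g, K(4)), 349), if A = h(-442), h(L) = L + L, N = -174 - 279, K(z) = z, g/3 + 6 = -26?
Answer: -871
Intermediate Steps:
g = -96 (g = -18 + 3*(-26) = -18 - 78 = -96)
N = -453
h(L) = 2*L
A = -884 (A = 2*(-442) = -884)
Y(U, X) = (-453 + X)/(2*U) (Y(U, X) = (X - 453)/(U + U) = (-453 + X)/((2*U)) = (-453 + X)*(1/(2*U)) = (-453 + X)/(2*U))
A - Y(f(g, K(4)), 349) = -884 - (-453 + 349)/(2*4) = -884 - (-104)/(2*4) = -884 - 1*(-13) = -884 + 13 = -871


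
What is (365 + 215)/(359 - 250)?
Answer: 580/109 ≈ 5.3211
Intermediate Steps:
(365 + 215)/(359 - 250) = 580/109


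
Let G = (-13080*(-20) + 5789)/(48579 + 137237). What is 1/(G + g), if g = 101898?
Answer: 185816/18934546157 ≈ 9.8136e-6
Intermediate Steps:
G = 267389/185816 (G = (261600 + 5789)/185816 = 267389*(1/185816) = 267389/185816 ≈ 1.4390)
1/(G + g) = 1/(267389/185816 + 101898) = 1/(18934546157/185816) = 185816/18934546157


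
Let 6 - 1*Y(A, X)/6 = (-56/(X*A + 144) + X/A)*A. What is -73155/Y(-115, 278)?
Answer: 388038505/8650232 ≈ 44.859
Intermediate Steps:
Y(A, X) = 36 - 6*A*(-56/(144 + A*X) + X/A) (Y(A, X) = 36 - 6*(-56/(X*A + 144) + X/A)*A = 36 - 6*(-56/(A*X + 144) + X/A)*A = 36 - 6*(-56/(144 + A*X) + X/A)*A = 36 - 6*A*(-56/(144 + A*X) + X/A))
-73155/Y(-115, 278) = -73155*(144 - 115*278)/(6*(864 - 144*278 + 56*(-115) - 1*(-115)*278² + 6*(-115)*278)) = -73155*(144 - 31970)/(6*(864 - 40032 - 6440 - 1*(-115)*77284 - 191820)) = -73155*(-15913/(3*(864 - 40032 - 6440 + 8887660 - 191820))) = -73155/(6*(-1/31826)*8650232) = -73155/(-25950696/15913) = -73155*(-15913/25950696) = 388038505/8650232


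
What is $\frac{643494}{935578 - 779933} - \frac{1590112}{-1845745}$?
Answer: $\frac{7757939542}{1552870165} \approx 4.9959$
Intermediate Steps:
$\frac{643494}{935578 - 779933} - \frac{1590112}{-1845745} = \frac{643494}{935578 - 779933} - - \frac{42976}{49885} = \frac{643494}{155645} + \frac{42976}{49885} = \frac{7757939542}{1552870165}$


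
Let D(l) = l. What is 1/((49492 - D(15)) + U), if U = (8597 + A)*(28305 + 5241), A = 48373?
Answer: 1/1911165097 ≈ 5.2324e-10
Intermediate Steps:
U = 1911115620 (U = (8597 + 48373)*(28305 + 5241) = 56970*33546 = 1911115620)
1/((49492 - D(15)) + U) = 1/((49492 - 1*15) + 1911115620) = 1/((49492 - 15) + 1911115620) = 1/(49477 + 1911115620) = 1/1911165097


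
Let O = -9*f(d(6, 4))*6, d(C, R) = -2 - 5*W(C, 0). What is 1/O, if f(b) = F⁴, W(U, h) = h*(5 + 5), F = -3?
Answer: -1/4374 ≈ -0.00022862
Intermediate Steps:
W(U, h) = 10*h (W(U, h) = h*10 = 10*h)
d(C, R) = -2 (d(C, R) = -2 - 50*0 = -2 - 5*0 = -2 + 0 = -2)
f(b) = 81 (f(b) = (-3)⁴ = 81)
O = -4374 (O = -9*81*6 = -729*6 = -4374)
1/O = 1/(-4374) = -1/4374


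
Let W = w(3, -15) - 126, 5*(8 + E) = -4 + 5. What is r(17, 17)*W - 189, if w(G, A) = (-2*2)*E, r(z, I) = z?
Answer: -9003/5 ≈ -1800.6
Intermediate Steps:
E = -39/5 (E = -8 + (-4 + 5)/5 = -8 + (⅕)*1 = -8 + ⅕ = -39/5 ≈ -7.8000)
w(G, A) = 156/5 (w(G, A) = -2*2*(-39/5) = -4*(-39/5) = 156/5)
W = -474/5 (W = 156/5 - 126 = -474/5 ≈ -94.800)
r(17, 17)*W - 189 = 17*(-474/5) - 189 = -8058/5 - 189 = -9003/5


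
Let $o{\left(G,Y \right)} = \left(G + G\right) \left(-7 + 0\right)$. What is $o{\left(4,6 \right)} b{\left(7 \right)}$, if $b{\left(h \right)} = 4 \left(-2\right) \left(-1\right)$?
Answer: $-448$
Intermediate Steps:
$b{\left(h \right)} = 8$ ($b{\left(h \right)} = \left(-8\right) \left(-1\right) = 8$)
$o{\left(G,Y \right)} = - 14 G$ ($o{\left(G,Y \right)} = 2 G \left(-7\right) = - 14 G$)
$o{\left(4,6 \right)} b{\left(7 \right)} = \left(-14\right) 4 \cdot 8 = \left(-56\right) 8 = -448$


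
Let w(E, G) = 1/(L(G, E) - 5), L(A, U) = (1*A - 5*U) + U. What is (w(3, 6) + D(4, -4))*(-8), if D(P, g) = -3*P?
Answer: 1064/11 ≈ 96.727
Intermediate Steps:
L(A, U) = A - 4*U (L(A, U) = (A - 5*U) + U = A - 4*U)
w(E, G) = 1/(-5 + G - 4*E) (w(E, G) = 1/((G - 4*E) - 5) = 1/(-5 + G - 4*E))
(w(3, 6) + D(4, -4))*(-8) = (-1/(5 - 1*6 + 4*3) - 3*4)*(-8) = (-1/(5 - 6 + 12) - 12)*(-8) = (-1/11 - 12)*(-8) = -133/11*(-8) = 1064/11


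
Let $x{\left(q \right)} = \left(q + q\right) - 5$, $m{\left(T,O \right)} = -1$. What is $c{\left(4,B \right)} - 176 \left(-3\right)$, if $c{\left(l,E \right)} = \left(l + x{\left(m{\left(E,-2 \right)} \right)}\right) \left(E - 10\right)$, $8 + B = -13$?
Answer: $621$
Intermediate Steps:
$B = -21$ ($B = -8 - 13 = -21$)
$x{\left(q \right)} = -5 + 2 q$ ($x{\left(q \right)} = 2 q - 5 = -5 + 2 q$)
$c{\left(l,E \right)} = \left(-10 + E\right) \left(-7 + l\right)$ ($c{\left(l,E \right)} = \left(l + \left(-5 + 2 \left(-1\right)\right)\right) \left(E - 10\right) = \left(l - 7\right) \left(-10 + E\right) = \left(-7 + l\right) \left(-10 + E\right) = \left(-10 + E\right) \left(-7 + l\right)$)
$c{\left(4,B \right)} - 176 \left(-3\right) = \left(70 - 40 - -147 - 84\right) - 176 \left(-3\right) = \left(70 - 40 + 147 - 84\right) - -528 = 93 + 528 = 621$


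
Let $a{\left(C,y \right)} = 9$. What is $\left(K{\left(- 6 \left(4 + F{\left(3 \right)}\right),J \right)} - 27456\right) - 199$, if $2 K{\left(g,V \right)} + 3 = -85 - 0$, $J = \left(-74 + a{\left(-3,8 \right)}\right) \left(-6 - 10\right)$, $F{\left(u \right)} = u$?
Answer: $-27699$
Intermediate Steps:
$J = 1040$ ($J = \left(-74 + 9\right) \left(-6 - 10\right) = \left(-65\right) \left(-16\right) = 1040$)
$K{\left(g,V \right)} = -44$ ($K{\left(g,V \right)} = - \frac{3}{2} + \frac{-85 - 0}{2} = - \frac{3}{2} + \frac{-85 + 0}{2} = - \frac{3}{2} + \frac{1}{2} \left(-85\right) = - \frac{3}{2} - \frac{85}{2} = -44$)
$\left(K{\left(- 6 \left(4 + F{\left(3 \right)}\right),J \right)} - 27456\right) - 199 = \left(-44 - 27456\right) - 199 = -27500 - 199 = -27699$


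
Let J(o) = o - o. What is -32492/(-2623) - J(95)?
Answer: 32492/2623 ≈ 12.387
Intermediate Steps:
J(o) = 0
-32492/(-2623) - J(95) = -32492/(-2623) - 1*0 = -32492*(-1/2623) + 0 = 32492/2623 + 0 = 32492/2623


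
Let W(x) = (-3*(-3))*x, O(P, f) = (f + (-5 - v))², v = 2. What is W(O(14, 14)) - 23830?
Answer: -23389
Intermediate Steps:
O(P, f) = (-7 + f)² (O(P, f) = (f + (-5 - 1*2))² = (f + (-5 - 2))² = (f - 7)² = (-7 + f)²)
W(x) = 9*x
W(O(14, 14)) - 23830 = 9*(7 - 1*14)² - 23830 = 9*(7 - 14)² - 23830 = 9*(-7)² - 23830 = 9*49 - 23830 = 441 - 23830 = -23389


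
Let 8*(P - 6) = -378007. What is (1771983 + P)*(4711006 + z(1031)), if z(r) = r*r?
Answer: 79668648139135/8 ≈ 9.9586e+12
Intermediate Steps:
P = -377959/8 (P = 6 + (⅛)*(-378007) = 6 - 378007/8 = -377959/8 ≈ -47245.)
z(r) = r²
(1771983 + P)*(4711006 + z(1031)) = (1771983 - 377959/8)*(4711006 + 1031²) = 13797905*(4711006 + 1062961)/8 = (13797905/8)*5773967 = 79668648139135/8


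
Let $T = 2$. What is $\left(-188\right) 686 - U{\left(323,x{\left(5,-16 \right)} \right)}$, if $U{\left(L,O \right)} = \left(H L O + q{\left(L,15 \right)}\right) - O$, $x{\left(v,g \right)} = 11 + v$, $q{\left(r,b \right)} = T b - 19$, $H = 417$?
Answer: $-2284019$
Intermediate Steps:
$q{\left(r,b \right)} = -19 + 2 b$ ($q{\left(r,b \right)} = 2 b - 19 = -19 + 2 b$)
$U{\left(L,O \right)} = 11 - O + 417 L O$ ($U{\left(L,O \right)} = \left(417 L O + \left(-19 + 2 \cdot 15\right)\right) - O = \left(417 L O + \left(-19 + 30\right)\right) - O = \left(417 L O + 11\right) - O = \left(11 + 417 L O\right) - O = 11 - O + 417 L O$)
$\left(-188\right) 686 - U{\left(323,x{\left(5,-16 \right)} \right)} = \left(-188\right) 686 - \left(11 - \left(11 + 5\right) + 417 \cdot 323 \left(11 + 5\right)\right) = -128968 - \left(11 - 16 + 417 \cdot 323 \cdot 16\right) = -128968 - \left(11 - 16 + 2155056\right) = -128968 - 2155051 = -2284019$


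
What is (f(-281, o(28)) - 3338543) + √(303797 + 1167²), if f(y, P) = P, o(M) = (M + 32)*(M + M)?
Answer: -3335183 + 11*√13766 ≈ -3.3339e+6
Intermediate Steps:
o(M) = 2*M*(32 + M) (o(M) = (32 + M)*(2*M) = 2*M*(32 + M))
(f(-281, o(28)) - 3338543) + √(303797 + 1167²) = (2*28*(32 + 28) - 3338543) + √(303797 + 1167²) = (2*28*60 - 3338543) + √(303797 + 1361889) = (3360 - 3338543) + √1665686 = -3335183 + 11*√13766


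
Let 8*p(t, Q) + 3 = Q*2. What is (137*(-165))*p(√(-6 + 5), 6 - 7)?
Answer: 113025/8 ≈ 14128.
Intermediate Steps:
p(t, Q) = -3/8 + Q/4 (p(t, Q) = -3/8 + (Q*2)/8 = -3/8 + (2*Q)/8 = -3/8 + Q/4)
(137*(-165))*p(√(-6 + 5), 6 - 7) = (137*(-165))*(-3/8 + (6 - 7)/4) = -22605*(-3/8 + (¼)*(-1)) = -22605*(-3/8 - ¼) = -22605*(-5/8) = 113025/8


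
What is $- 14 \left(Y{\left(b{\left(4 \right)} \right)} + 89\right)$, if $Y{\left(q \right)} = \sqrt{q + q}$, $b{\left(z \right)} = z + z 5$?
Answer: $-1246 - 56 \sqrt{3} \approx -1343.0$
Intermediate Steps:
$b{\left(z \right)} = 6 z$ ($b{\left(z \right)} = z + 5 z = 6 z$)
$Y{\left(q \right)} = \sqrt{2} \sqrt{q}$ ($Y{\left(q \right)} = \sqrt{2 q} = \sqrt{2} \sqrt{q}$)
$- 14 \left(Y{\left(b{\left(4 \right)} \right)} + 89\right) = - 14 \left(\sqrt{2} \sqrt{6 \cdot 4} + 89\right) = - 14 \left(\sqrt{2} \sqrt{24} + 89\right) = - 14 \left(\sqrt{2} \cdot 2 \sqrt{6} + 89\right) = - 14 \left(4 \sqrt{3} + 89\right) = - 14 \left(89 + 4 \sqrt{3}\right) = -1246 - 56 \sqrt{3}$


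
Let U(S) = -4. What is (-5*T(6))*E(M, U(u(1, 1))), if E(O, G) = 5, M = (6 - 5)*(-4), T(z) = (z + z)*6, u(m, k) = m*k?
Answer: -1800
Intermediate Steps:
u(m, k) = k*m
T(z) = 12*z (T(z) = (2*z)*6 = 12*z)
M = -4 (M = 1*(-4) = -4)
(-5*T(6))*E(M, U(u(1, 1))) = -60*6*5 = -5*72*5 = -360*5 = -1800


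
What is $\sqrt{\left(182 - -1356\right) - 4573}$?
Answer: $i \sqrt{3035} \approx 55.091 i$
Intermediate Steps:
$\sqrt{\left(182 - -1356\right) - 4573} = \sqrt{\left(182 + 1356\right) - 4573} = \sqrt{1538 - 4573} = \sqrt{-3035} = i \sqrt{3035}$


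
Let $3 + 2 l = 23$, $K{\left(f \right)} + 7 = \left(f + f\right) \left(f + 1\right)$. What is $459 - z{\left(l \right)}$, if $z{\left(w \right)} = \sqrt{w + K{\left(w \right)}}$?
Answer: $459 - \sqrt{223} \approx 444.07$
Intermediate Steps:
$K{\left(f \right)} = -7 + 2 f \left(1 + f\right)$ ($K{\left(f \right)} = -7 + \left(f + f\right) \left(f + 1\right) = -7 + 2 f \left(1 + f\right)$)
$l = 10$ ($l = - \frac{3}{2} + \frac{1}{2} \cdot 23 = - \frac{3}{2} + \frac{23}{2} = 10$)
$z{\left(w \right)} = \sqrt{-7 + 2 w^{2} + 3 w}$ ($z{\left(w \right)} = \sqrt{w + \left(-7 + 2 w + 2 w^{2}\right)} = \sqrt{-7 + 2 w^{2} + 3 w}$)
$459 - z{\left(l \right)} = 459 - \sqrt{-7 + 2 \cdot 10^{2} + 3 \cdot 10} = 459 - \sqrt{-7 + 2 \cdot 100 + 30} = 459 - \sqrt{-7 + 200 + 30} = 459 - \sqrt{223}$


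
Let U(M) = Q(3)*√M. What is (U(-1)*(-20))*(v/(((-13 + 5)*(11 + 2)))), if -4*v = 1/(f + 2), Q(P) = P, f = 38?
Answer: -3*I/832 ≈ -0.0036058*I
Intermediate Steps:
U(M) = 3*√M
v = -1/160 (v = -1/(4*(38 + 2)) = -¼/40 = -¼*1/40 = -1/160 ≈ -0.0062500)
(U(-1)*(-20))*(v/(((-13 + 5)*(11 + 2)))) = ((3*√(-1))*(-20))*(-1/((-13 + 5)*(11 + 2))/160) = ((3*I)*(-20))*(-1/(160*((-8*13)))) = (-60*I)*(-1/160/(-104)) = (-60*I)*(-1/160*(-1/104)) = -60*I*(1/16640) = -3*I/832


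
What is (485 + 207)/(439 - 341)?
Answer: 346/49 ≈ 7.0612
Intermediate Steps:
(485 + 207)/(439 - 341) = 692/98 = 692*(1/98) = 346/49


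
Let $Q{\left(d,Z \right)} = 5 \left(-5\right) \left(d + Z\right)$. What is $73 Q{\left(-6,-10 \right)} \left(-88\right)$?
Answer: $-2569600$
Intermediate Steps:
$Q{\left(d,Z \right)} = - 25 Z - 25 d$ ($Q{\left(d,Z \right)} = - 25 \left(Z + d\right) = - 25 Z - 25 d$)
$73 Q{\left(-6,-10 \right)} \left(-88\right) = 73 \left(\left(-25\right) \left(-10\right) - -150\right) \left(-88\right) = 73 \left(250 + 150\right) \left(-88\right) = 73 \cdot 400 \left(-88\right) = 29200 \left(-88\right) = -2569600$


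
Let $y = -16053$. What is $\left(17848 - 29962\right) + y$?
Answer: $-28167$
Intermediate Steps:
$\left(17848 - 29962\right) + y = \left(17848 - 29962\right) - 16053 = -12114 - 16053 = -28167$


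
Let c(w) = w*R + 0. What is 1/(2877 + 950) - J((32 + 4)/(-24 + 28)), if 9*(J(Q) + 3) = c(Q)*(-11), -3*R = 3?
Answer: -30615/3827 ≈ -7.9997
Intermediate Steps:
R = -1 (R = -⅓*3 = -1)
c(w) = -w (c(w) = w*(-1) + 0 = -w + 0 = -w)
J(Q) = -3 + 11*Q/9 (J(Q) = -3 + (-Q*(-11))/9 = -3 + (11*Q)/9 = -3 + 11*Q/9)
1/(2877 + 950) - J((32 + 4)/(-24 + 28)) = 1/(2877 + 950) - (-3 + 11*((32 + 4)/(-24 + 28))/9) = 1/3827 - (-3 + 11*(36/4)/9) = 1/3827 - (-3 + 11*(36*(¼))/9) = 1/3827 - (-3 + (11/9)*9) = 1/3827 - (-3 + 11) = 1/3827 - 1*8 = 1/3827 - 8 = -30615/3827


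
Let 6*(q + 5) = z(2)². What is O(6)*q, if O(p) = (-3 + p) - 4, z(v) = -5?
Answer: ⅚ ≈ 0.83333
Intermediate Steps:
O(p) = -7 + p
q = -⅚ (q = -5 + (⅙)*(-5)² = -5 + (⅙)*25 = -5 + 25/6 = -⅚ ≈ -0.83333)
O(6)*q = (-7 + 6)*(-⅚) = -1*(-⅚) = ⅚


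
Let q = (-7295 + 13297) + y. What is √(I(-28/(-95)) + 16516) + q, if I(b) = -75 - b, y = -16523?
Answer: -10521 + √148377365/95 ≈ -10393.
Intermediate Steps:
q = -10521 (q = (-7295 + 13297) - 16523 = 6002 - 16523 = -10521)
√(I(-28/(-95)) + 16516) + q = √((-75 - (-28)/(-95)) + 16516) - 10521 = √((-75 - (-28)*(-1)/95) + 16516) - 10521 = √((-75 - 1*28/95) + 16516) - 10521 = √((-75 - 28/95) + 16516) - 10521 = √(-7153/95 + 16516) - 10521 = √(1561867/95) - 10521 = √148377365/95 - 10521 = -10521 + √148377365/95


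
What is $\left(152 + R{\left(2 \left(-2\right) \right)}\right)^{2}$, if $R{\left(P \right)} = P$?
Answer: $21904$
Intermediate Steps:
$\left(152 + R{\left(2 \left(-2\right) \right)}\right)^{2} = \left(152 + 2 \left(-2\right)\right)^{2} = \left(152 - 4\right)^{2} = 148^{2} = 21904$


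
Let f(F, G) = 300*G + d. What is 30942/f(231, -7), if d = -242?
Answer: -15471/1171 ≈ -13.212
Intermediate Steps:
f(F, G) = -242 + 300*G (f(F, G) = 300*G - 242 = -242 + 300*G)
30942/f(231, -7) = 30942/(-242 + 300*(-7)) = 30942/(-242 - 2100) = 30942/(-2342) = 30942*(-1/2342) = -15471/1171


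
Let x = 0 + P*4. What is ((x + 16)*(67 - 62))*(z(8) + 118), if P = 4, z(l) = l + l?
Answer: 21440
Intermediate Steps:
z(l) = 2*l
x = 16 (x = 0 + 4*4 = 0 + 16 = 16)
((x + 16)*(67 - 62))*(z(8) + 118) = ((16 + 16)*(67 - 62))*(2*8 + 118) = (32*5)*(16 + 118) = 160*134 = 21440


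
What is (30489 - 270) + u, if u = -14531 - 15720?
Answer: -32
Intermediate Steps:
u = -30251
(30489 - 270) + u = (30489 - 270) - 30251 = 30219 - 30251 = -32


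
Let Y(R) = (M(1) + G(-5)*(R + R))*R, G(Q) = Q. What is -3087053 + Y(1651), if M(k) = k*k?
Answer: -30343412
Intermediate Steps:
M(k) = k²
Y(R) = R*(1 - 10*R) (Y(R) = (1² - 5*(R + R))*R = (1 - 10*R)*R = R*(1 - 10*R))
-3087053 + Y(1651) = -3087053 + 1651*(1 - 10*1651) = -3087053 + 1651*(1 - 16510) = -3087053 + 1651*(-16509) = -3087053 - 27256359 = -30343412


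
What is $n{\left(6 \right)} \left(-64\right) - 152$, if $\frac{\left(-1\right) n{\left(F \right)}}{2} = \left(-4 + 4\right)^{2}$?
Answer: $-152$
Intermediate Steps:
$n{\left(F \right)} = 0$ ($n{\left(F \right)} = - 2 \left(-4 + 4\right)^{2} = - 2 \cdot 0^{2} = \left(-2\right) 0 = 0$)
$n{\left(6 \right)} \left(-64\right) - 152 = 0 \left(-64\right) - 152 = 0 - 152 = -152$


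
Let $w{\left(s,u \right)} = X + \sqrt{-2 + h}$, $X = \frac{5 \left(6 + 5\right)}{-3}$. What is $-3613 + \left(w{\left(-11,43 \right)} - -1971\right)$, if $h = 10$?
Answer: $- \frac{4981}{3} + 2 \sqrt{2} \approx -1657.5$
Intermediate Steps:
$X = - \frac{55}{3}$ ($X = 5 \cdot 11 \left(- \frac{1}{3}\right) = 55 \left(- \frac{1}{3}\right) = - \frac{55}{3} \approx -18.333$)
$w{\left(s,u \right)} = - \frac{55}{3} + 2 \sqrt{2}$ ($w{\left(s,u \right)} = - \frac{55}{3} + \sqrt{-2 + 10} = - \frac{55}{3} + \sqrt{8} = - \frac{55}{3} + 2 \sqrt{2}$)
$-3613 + \left(w{\left(-11,43 \right)} - -1971\right) = -3613 - \left(- \frac{5858}{3} - 2 \sqrt{2}\right) = -3613 + \left(\left(- \frac{55}{3} + 2 \sqrt{2}\right) + 1971\right) = -3613 + \left(\frac{5858}{3} + 2 \sqrt{2}\right) = - \frac{4981}{3} + 2 \sqrt{2}$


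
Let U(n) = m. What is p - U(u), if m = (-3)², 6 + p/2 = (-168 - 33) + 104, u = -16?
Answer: -215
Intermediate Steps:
p = -206 (p = -12 + 2*((-168 - 33) + 104) = -12 + 2*(-201 + 104) = -12 + 2*(-97) = -12 - 194 = -206)
m = 9
U(n) = 9
p - U(u) = -206 - 1*9 = -206 - 9 = -215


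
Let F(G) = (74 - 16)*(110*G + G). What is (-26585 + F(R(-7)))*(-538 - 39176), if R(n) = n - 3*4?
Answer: 5913692598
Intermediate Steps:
R(n) = -12 + n (R(n) = n - 12 = -12 + n)
F(G) = 6438*G (F(G) = 58*(111*G) = 6438*G)
(-26585 + F(R(-7)))*(-538 - 39176) = (-26585 + 6438*(-12 - 7))*(-538 - 39176) = (-26585 + 6438*(-19))*(-39714) = (-26585 - 122322)*(-39714) = -148907*(-39714) = 5913692598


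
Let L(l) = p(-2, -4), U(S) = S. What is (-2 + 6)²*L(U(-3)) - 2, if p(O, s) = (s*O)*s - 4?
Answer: -578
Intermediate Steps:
p(O, s) = -4 + O*s² (p(O, s) = (O*s)*s - 4 = O*s² - 4 = -4 + O*s²)
L(l) = -36 (L(l) = -4 - 2*(-4)² = -4 - 2*16 = -4 - 32 = -36)
(-2 + 6)²*L(U(-3)) - 2 = (-2 + 6)²*(-36) - 2 = 4²*(-36) - 2 = 16*(-36) - 2 = -576 - 2 = -578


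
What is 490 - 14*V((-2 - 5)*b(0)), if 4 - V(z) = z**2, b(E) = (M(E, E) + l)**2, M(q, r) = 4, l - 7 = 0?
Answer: 10044160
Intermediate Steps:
l = 7 (l = 7 + 0 = 7)
b(E) = 121 (b(E) = (4 + 7)**2 = 11**2 = 121)
V(z) = 4 - z**2
490 - 14*V((-2 - 5)*b(0)) = 490 - 14*(4 - ((-2 - 5)*121)**2) = 490 - 14*(4 - (-7*121)**2) = 490 - 14*(4 - 1*(-847)**2) = 490 - 14*(4 - 1*717409) = 490 - 14*(4 - 717409) = 490 - 14*(-717405) = 490 + 10043670 = 10044160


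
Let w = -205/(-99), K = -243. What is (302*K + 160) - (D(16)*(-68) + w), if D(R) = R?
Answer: -7141867/99 ≈ -72140.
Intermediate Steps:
w = 205/99 (w = -205*(-1/99) = 205/99 ≈ 2.0707)
(302*K + 160) - (D(16)*(-68) + w) = (302*(-243) + 160) - (16*(-68) + 205/99) = (-73386 + 160) - (-1088 + 205/99) = -73226 - 1*(-107507/99) = -73226 + 107507/99 = -7141867/99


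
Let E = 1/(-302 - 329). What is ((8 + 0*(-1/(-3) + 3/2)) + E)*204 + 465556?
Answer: 294795424/631 ≈ 4.6719e+5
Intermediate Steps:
E = -1/631 (E = 1/(-631) = -1/631 ≈ -0.0015848)
((8 + 0*(-1/(-3) + 3/2)) + E)*204 + 465556 = ((8 + 0*(-1/(-3) + 3/2)) - 1/631)*204 + 465556 = ((8 + 0*(-1*(-1/3) + 3*(1/2))) - 1/631)*204 + 465556 = ((8 + 0*(1/3 + 3/2)) - 1/631)*204 + 465556 = ((8 + 0*(11/6)) - 1/631)*204 + 465556 = ((8 + 0) - 1/631)*204 + 465556 = (8 - 1/631)*204 + 465556 = (5047/631)*204 + 465556 = 1029588/631 + 465556 = 294795424/631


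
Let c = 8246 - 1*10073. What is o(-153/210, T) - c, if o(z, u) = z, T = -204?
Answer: 127839/70 ≈ 1826.3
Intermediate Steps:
c = -1827 (c = 8246 - 10073 = -1827)
o(-153/210, T) - c = -153/210 - 1*(-1827) = -153*1/210 + 1827 = -51/70 + 1827 = 127839/70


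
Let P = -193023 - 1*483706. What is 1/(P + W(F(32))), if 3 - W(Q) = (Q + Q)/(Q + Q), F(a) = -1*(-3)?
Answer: -1/676727 ≈ -1.4777e-6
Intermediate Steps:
F(a) = 3
W(Q) = 2 (W(Q) = 3 - (Q + Q)/(Q + Q) = 3 - 2*Q/(2*Q) = 3 - 2*Q*1/(2*Q) = 3 - 1*1 = 3 - 1 = 2)
P = -676729 (P = -193023 - 483706 = -676729)
1/(P + W(F(32))) = 1/(-676729 + 2) = 1/(-676727) = -1/676727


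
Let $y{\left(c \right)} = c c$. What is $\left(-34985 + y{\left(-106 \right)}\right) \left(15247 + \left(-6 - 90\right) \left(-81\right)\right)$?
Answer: $-546773227$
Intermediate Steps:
$y{\left(c \right)} = c^{2}$
$\left(-34985 + y{\left(-106 \right)}\right) \left(15247 + \left(-6 - 90\right) \left(-81\right)\right) = \left(-34985 + \left(-106\right)^{2}\right) \left(15247 + \left(-6 - 90\right) \left(-81\right)\right) = \left(-34985 + 11236\right) \left(15247 - -7776\right) = - 23749 \left(15247 + 7776\right) = \left(-23749\right) 23023 = -546773227$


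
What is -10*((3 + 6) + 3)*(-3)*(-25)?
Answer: -9000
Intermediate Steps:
-10*((3 + 6) + 3)*(-3)*(-25) = -10*(9 + 3)*(-3)*(-25) = -120*(-3)*(-25) = -10*(-36)*(-25) = 360*(-25) = -9000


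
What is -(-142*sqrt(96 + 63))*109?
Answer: 15478*sqrt(159) ≈ 1.9517e+5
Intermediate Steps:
-(-142*sqrt(96 + 63))*109 = -(-142*sqrt(159))*109 = -(-15478)*sqrt(159) = 15478*sqrt(159)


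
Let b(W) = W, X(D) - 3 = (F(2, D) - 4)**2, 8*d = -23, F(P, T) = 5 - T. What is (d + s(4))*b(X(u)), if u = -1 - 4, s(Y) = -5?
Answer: -2457/8 ≈ -307.13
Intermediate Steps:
d = -23/8 (d = (1/8)*(-23) = -23/8 ≈ -2.8750)
u = -5
X(D) = 3 + (1 - D)**2 (X(D) = 3 + ((5 - D) - 4)**2 = 3 + (1 - D)**2)
(d + s(4))*b(X(u)) = (-23/8 - 5)*(3 + (-1 - 5)**2) = -63*(3 + (-6)**2)/8 = -63*(3 + 36)/8 = -63/8*39 = -2457/8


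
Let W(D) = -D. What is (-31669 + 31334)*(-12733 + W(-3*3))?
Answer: 4262540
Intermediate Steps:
(-31669 + 31334)*(-12733 + W(-3*3)) = (-31669 + 31334)*(-12733 - (-3)*3) = -335*(-12733 - 1*(-9)) = -335*(-12733 + 9) = -335*(-12724) = 4262540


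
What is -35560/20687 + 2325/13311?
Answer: -141747295/91788219 ≈ -1.5443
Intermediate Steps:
-35560/20687 + 2325/13311 = -35560*1/20687 + 2325*(1/13311) = -35560/20687 + 775/4437 = -141747295/91788219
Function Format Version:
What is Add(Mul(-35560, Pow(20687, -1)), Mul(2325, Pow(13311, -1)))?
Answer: Rational(-141747295, 91788219) ≈ -1.5443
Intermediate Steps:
Add(Mul(-35560, Pow(20687, -1)), Mul(2325, Pow(13311, -1))) = Add(Mul(-35560, Rational(1, 20687)), Mul(2325, Rational(1, 13311))) = Add(Rational(-35560, 20687), Rational(775, 4437)) = Rational(-141747295, 91788219)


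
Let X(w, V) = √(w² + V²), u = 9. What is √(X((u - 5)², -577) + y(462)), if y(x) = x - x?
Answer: 333185^(¼) ≈ 24.025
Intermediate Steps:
y(x) = 0
X(w, V) = √(V² + w²)
√(X((u - 5)², -577) + y(462)) = √(√((-577)² + ((9 - 5)²)²) + 0) = √(√(332929 + (4²)²) + 0) = √(√(332929 + 16²) + 0) = √(√(332929 + 256) + 0) = √(√333185 + 0) = √(√333185) = 333185^(¼)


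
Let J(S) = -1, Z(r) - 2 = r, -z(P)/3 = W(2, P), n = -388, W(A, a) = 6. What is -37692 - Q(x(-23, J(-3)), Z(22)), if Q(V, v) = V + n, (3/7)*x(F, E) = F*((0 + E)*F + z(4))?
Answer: -111107/3 ≈ -37036.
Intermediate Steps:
z(P) = -18 (z(P) = -3*6 = -18)
Z(r) = 2 + r
x(F, E) = 7*F*(-18 + E*F)/3 (x(F, E) = 7*(F*((0 + E)*F - 18))/3 = 7*(F*(E*F - 18))/3 = 7*(F*(-18 + E*F))/3 = 7*F*(-18 + E*F)/3)
Q(V, v) = -388 + V (Q(V, v) = V - 388 = -388 + V)
-37692 - Q(x(-23, J(-3)), Z(22)) = -37692 - (-388 + (7/3)*(-23)*(-18 - 1*(-23))) = -37692 - (-388 + (7/3)*(-23)*(-18 + 23)) = -37692 - (-388 + (7/3)*(-23)*5) = -37692 - (-388 - 805/3) = -37692 - 1*(-1969/3) = -37692 + 1969/3 = -111107/3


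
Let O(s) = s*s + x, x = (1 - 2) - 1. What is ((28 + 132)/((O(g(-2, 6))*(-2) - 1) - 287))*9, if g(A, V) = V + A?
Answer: -360/79 ≈ -4.5570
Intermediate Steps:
x = -2 (x = -1 - 1 = -2)
g(A, V) = A + V
O(s) = -2 + s² (O(s) = s*s - 2 = s² - 2 = -2 + s²)
((28 + 132)/((O(g(-2, 6))*(-2) - 1) - 287))*9 = ((28 + 132)/(((-2 + (-2 + 6)²)*(-2) - 1) - 287))*9 = (160/(((-2 + 4²)*(-2) - 1) - 287))*9 = (160/(((-2 + 16)*(-2) - 1) - 287))*9 = (160/((14*(-2) - 1) - 287))*9 = (160/((-28 - 1) - 287))*9 = (160/(-29 - 287))*9 = (160/(-316))*9 = (160*(-1/316))*9 = -40/79*9 = -360/79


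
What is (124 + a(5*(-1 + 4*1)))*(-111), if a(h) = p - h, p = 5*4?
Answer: -14319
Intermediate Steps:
p = 20
a(h) = 20 - h
(124 + a(5*(-1 + 4*1)))*(-111) = (124 + (20 - 5*(-1 + 4*1)))*(-111) = (124 + (20 - 5*(-1 + 4)))*(-111) = (124 + (20 - 5*3))*(-111) = (124 + (20 - 1*15))*(-111) = (124 + (20 - 15))*(-111) = (124 + 5)*(-111) = 129*(-111) = -14319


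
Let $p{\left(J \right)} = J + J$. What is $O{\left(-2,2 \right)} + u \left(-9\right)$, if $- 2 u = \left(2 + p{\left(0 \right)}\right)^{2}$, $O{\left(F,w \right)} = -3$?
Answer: $15$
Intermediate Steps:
$p{\left(J \right)} = 2 J$
$u = -2$ ($u = - \frac{\left(2 + 2 \cdot 0\right)^{2}}{2} = - \frac{\left(2 + 0\right)^{2}}{2} = - \frac{2^{2}}{2} = \left(- \frac{1}{2}\right) 4 = -2$)
$O{\left(-2,2 \right)} + u \left(-9\right) = -3 - -18 = -3 + 18 = 15$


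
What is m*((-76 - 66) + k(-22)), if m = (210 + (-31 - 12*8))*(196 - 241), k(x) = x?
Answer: 612540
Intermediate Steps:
m = -3735 (m = (210 + (-31 - 1*96))*(-45) = (210 + (-31 - 96))*(-45) = (210 - 127)*(-45) = 83*(-45) = -3735)
m*((-76 - 66) + k(-22)) = -3735*((-76 - 66) - 22) = -3735*(-142 - 22) = -3735*(-164) = 612540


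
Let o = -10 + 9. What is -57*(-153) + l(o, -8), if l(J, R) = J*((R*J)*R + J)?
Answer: 8786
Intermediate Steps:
o = -1
l(J, R) = J*(J + J*R²) (l(J, R) = J*((J*R)*R + J) = J*(J*R² + J) = J*(J + J*R²))
-57*(-153) + l(o, -8) = -57*(-153) + (-1)²*(1 + (-8)²) = 8721 + 1*(1 + 64) = 8721 + 1*65 = 8721 + 65 = 8786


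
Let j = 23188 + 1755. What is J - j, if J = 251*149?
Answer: 12456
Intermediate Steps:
J = 37399
j = 24943
J - j = 37399 - 1*24943 = 37399 - 24943 = 12456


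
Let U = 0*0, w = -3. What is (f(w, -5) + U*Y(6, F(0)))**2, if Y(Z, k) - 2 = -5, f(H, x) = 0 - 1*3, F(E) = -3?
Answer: 9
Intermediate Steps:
f(H, x) = -3 (f(H, x) = 0 - 3 = -3)
Y(Z, k) = -3 (Y(Z, k) = 2 - 5 = -3)
U = 0
(f(w, -5) + U*Y(6, F(0)))**2 = (-3 + 0*(-3))**2 = (-3 + 0)**2 = (-3)**2 = 9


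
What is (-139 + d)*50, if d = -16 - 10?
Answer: -8250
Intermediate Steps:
d = -26
(-139 + d)*50 = (-139 - 26)*50 = -165*50 = -8250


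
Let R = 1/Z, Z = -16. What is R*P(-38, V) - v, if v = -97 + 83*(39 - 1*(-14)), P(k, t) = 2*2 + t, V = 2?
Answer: -34419/8 ≈ -4302.4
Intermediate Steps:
P(k, t) = 4 + t
R = -1/16 (R = 1/(-16) = -1/16 ≈ -0.062500)
v = 4302 (v = -97 + 83*(39 + 14) = -97 + 83*53 = -97 + 4399 = 4302)
R*P(-38, V) - v = -(4 + 2)/16 - 1*4302 = -1/16*6 - 4302 = -3/8 - 4302 = -34419/8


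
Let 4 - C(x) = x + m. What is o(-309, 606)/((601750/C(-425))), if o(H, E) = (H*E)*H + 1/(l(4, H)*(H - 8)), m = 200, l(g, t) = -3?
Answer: 12601016559823/572264250 ≈ 22020.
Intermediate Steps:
C(x) = -196 - x (C(x) = 4 - (x + 200) = 4 - (200 + x) = 4 + (-200 - x) = -196 - x)
o(H, E) = 1/(24 - 3*H) + E*H² (o(H, E) = (H*E)*H + 1/(-3*(H - 8)) = (E*H)*H + 1/(-3*(-8 + H)) = E*H² + 1/(24 - 3*H) = 1/(24 - 3*H) + E*H²)
o(-309, 606)/((601750/C(-425))) = ((-⅓ + 606*(-309)³ - 8*606*(-309)²)/(-8 - 309))/((601750/(-196 - 1*(-425)))) = ((-⅓ + 606*(-29503629) - 8*606*95481)/(-317))/((601750/(-196 + 425))) = (-(-⅓ - 17879199174 - 462891888)/317)/((601750/229)) = (-1/317*(-55026273187/3))/((601750*(1/229))) = 55026273187/(951*(601750/229)) = (55026273187/951)*(229/601750) = 12601016559823/572264250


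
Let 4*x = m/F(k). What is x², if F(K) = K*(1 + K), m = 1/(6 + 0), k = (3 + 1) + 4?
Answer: 1/2985984 ≈ 3.3490e-7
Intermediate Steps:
k = 8 (k = 4 + 4 = 8)
m = ⅙ (m = 1/6 = ⅙ ≈ 0.16667)
x = 1/1728 (x = (1/(6*((8*(1 + 8)))))/4 = (1/(6*((8*9))))/4 = ((⅙)/72)/4 = ((⅙)*(1/72))/4 = (¼)*(1/432) = 1/1728 ≈ 0.00057870)
x² = (1/1728)² = 1/2985984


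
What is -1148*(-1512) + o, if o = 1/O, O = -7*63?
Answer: 765477215/441 ≈ 1.7358e+6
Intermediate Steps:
O = -441
o = -1/441 (o = 1/(-441) = -1/441 ≈ -0.0022676)
-1148*(-1512) + o = -1148*(-1512) - 1/441 = 1735776 - 1/441 = 765477215/441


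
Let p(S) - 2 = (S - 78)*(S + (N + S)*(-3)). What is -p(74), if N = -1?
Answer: -582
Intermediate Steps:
p(S) = 2 + (-78 + S)*(3 - 2*S) (p(S) = 2 + (S - 78)*(S + (-1 + S)*(-3)) = 2 + (-78 + S)*(S + (3 - 3*S)) = 2 + (-78 + S)*(3 - 2*S))
-p(74) = -(-232 - 2*74² + 159*74) = -(-232 - 2*5476 + 11766) = -(-232 - 10952 + 11766) = -1*582 = -582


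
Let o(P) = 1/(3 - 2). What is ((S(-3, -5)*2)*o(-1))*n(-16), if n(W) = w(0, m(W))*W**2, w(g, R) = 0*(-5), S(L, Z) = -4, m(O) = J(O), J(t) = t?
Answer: 0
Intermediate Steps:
m(O) = O
o(P) = 1 (o(P) = 1/1 = 1)
w(g, R) = 0
n(W) = 0 (n(W) = 0*W**2 = 0)
((S(-3, -5)*2)*o(-1))*n(-16) = (-4*2*1)*0 = -8*1*0 = -8*0 = 0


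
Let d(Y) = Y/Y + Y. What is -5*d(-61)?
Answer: 300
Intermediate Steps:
d(Y) = 1 + Y
-5*d(-61) = -5*(1 - 61) = -5*(-60) = 300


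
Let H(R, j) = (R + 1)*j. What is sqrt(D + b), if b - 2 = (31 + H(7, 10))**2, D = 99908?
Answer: sqrt(112231) ≈ 335.01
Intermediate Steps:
H(R, j) = j*(1 + R) (H(R, j) = (1 + R)*j = j*(1 + R))
b = 12323 (b = 2 + (31 + 10*(1 + 7))**2 = 2 + (31 + 10*8)**2 = 2 + (31 + 80)**2 = 2 + 111**2 = 2 + 12321 = 12323)
sqrt(D + b) = sqrt(99908 + 12323) = sqrt(112231)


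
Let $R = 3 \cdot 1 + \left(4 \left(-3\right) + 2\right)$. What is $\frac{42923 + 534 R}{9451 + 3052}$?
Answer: $\frac{39185}{12503} \approx 3.134$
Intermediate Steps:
$R = -7$ ($R = 3 + \left(-12 + 2\right) = 3 - 10 = -7$)
$\frac{42923 + 534 R}{9451 + 3052} = \frac{42923 + 534 \left(-7\right)}{9451 + 3052} = \frac{42923 - 3738}{12503} = 39185 \cdot \frac{1}{12503} = \frac{39185}{12503}$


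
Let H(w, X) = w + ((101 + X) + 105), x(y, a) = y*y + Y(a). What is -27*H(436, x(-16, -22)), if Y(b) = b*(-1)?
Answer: -24840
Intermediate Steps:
Y(b) = -b
x(y, a) = y² - a (x(y, a) = y*y - a = y² - a)
H(w, X) = 206 + X + w (H(w, X) = w + (206 + X) = 206 + X + w)
-27*H(436, x(-16, -22)) = -27*(206 + ((-16)² - 1*(-22)) + 436) = -27*(206 + (256 + 22) + 436) = -27*(206 + 278 + 436) = -27*920 = -24840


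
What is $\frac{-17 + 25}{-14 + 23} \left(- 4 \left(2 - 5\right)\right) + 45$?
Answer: $\frac{167}{3} \approx 55.667$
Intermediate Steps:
$\frac{-17 + 25}{-14 + 23} \left(- 4 \left(2 - 5\right)\right) + 45 = \frac{8}{9} \left(\left(-4\right) \left(-3\right)\right) + 45 = 8 \cdot \frac{1}{9} \cdot 12 + 45 = \frac{8}{9} \cdot 12 + 45 = \frac{32}{3} + 45 = \frac{167}{3}$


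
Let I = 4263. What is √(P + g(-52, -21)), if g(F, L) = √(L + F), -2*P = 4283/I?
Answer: √(-745242 + 1483524*I*√73)/1218 ≈ 2.007 + 2.1285*I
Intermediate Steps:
P = -4283/8526 (P = -4283/(2*4263) = -½*4283/4263 = -4283/8526 ≈ -0.50235)
g(F, L) = √(F + L)
√(P + g(-52, -21)) = √(-4283/8526 + √(-52 - 21)) = √(-4283/8526 + √(-73)) = √(-4283/8526 + I*√73)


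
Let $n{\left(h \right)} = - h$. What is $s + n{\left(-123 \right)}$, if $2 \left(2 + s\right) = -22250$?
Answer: $-11004$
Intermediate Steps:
$s = -11127$ ($s = -2 + \frac{1}{2} \left(-22250\right) = -2 - 11125 = -11127$)
$s + n{\left(-123 \right)} = -11127 - -123 = -11127 + 123 = -11004$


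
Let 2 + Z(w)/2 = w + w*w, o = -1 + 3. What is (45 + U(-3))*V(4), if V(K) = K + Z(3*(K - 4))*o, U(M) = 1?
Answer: -184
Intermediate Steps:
o = 2
Z(w) = -4 + 2*w + 2*w² (Z(w) = -4 + 2*(w + w*w) = -4 + 2*(w + w²) = -4 + (2*w + 2*w²) = -4 + 2*w + 2*w²)
V(K) = -56 + 4*(-12 + 3*K)² + 13*K (V(K) = K + (-4 + 2*(3*(K - 4)) + 2*(3*(K - 4))²)*2 = K + (-4 + 2*(3*(-4 + K)) + 2*(3*(-4 + K))²)*2 = K + (-4 + 2*(-12 + 3*K) + 2*(-12 + 3*K)²)*2 = K + (-4 + (-24 + 6*K) + 2*(-12 + 3*K)²)*2 = K + (-28 + 2*(-12 + 3*K)² + 6*K)*2 = K + (-56 + 4*(-12 + 3*K)² + 12*K) = -56 + 4*(-12 + 3*K)² + 13*K)
(45 + U(-3))*V(4) = (45 + 1)*(520 - 275*4 + 36*4²) = 46*(520 - 1100 + 36*16) = 46*(520 - 1100 + 576) = 46*(-4) = -184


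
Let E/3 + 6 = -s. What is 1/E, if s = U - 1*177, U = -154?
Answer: 1/975 ≈ 0.0010256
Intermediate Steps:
s = -331 (s = -154 - 1*177 = -154 - 177 = -331)
E = 975 (E = -18 + 3*(-1*(-331)) = -18 + 3*331 = -18 + 993 = 975)
1/E = 1/975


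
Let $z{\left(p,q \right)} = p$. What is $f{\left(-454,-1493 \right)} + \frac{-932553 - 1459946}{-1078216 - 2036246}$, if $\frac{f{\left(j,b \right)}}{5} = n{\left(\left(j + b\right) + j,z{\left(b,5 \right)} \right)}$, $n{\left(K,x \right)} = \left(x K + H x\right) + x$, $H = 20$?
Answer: $\frac{55333714407899}{3114462} \approx 1.7767 \cdot 10^{7}$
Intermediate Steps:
$n{\left(K,x \right)} = 21 x + K x$ ($n{\left(K,x \right)} = \left(x K + 20 x\right) + x = \left(K x + 20 x\right) + x = \left(20 x + K x\right) + x = 21 x + K x$)
$f{\left(j,b \right)} = 5 b \left(21 + b + 2 j\right)$ ($f{\left(j,b \right)} = 5 b \left(21 + \left(\left(j + b\right) + j\right)\right) = 5 b \left(21 + \left(\left(b + j\right) + j\right)\right) = 5 b \left(21 + \left(b + 2 j\right)\right) = 5 b \left(21 + b + 2 j\right)$)
$f{\left(-454,-1493 \right)} + \frac{-932553 - 1459946}{-1078216 - 2036246} = 5 \left(-1493\right) \left(21 - 1493 + 2 \left(-454\right)\right) + \frac{-932553 - 1459946}{-1078216 - 2036246} = 5 \left(-1493\right) \left(21 - 1493 - 908\right) - \frac{2392499}{-3114462} = 5 \left(-1493\right) \left(-2380\right) - - \frac{2392499}{3114462} = 17766700 + \frac{2392499}{3114462} = \frac{55333714407899}{3114462}$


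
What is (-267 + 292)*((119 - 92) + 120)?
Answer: 3675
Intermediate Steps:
(-267 + 292)*((119 - 92) + 120) = 25*(27 + 120) = 25*147 = 3675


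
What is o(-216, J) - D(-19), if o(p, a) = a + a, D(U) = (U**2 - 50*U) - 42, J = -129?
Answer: -1527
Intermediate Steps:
D(U) = -42 + U**2 - 50*U
o(p, a) = 2*a
o(-216, J) - D(-19) = 2*(-129) - (-42 + (-19)**2 - 50*(-19)) = -258 - (-42 + 361 + 950) = -258 - 1*1269 = -258 - 1269 = -1527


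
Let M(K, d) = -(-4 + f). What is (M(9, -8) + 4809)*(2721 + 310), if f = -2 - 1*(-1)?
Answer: 14591234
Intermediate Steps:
f = -1 (f = -2 + 1 = -1)
M(K, d) = 5 (M(K, d) = -(-4 - 1) = -1*(-5) = 5)
(M(9, -8) + 4809)*(2721 + 310) = (5 + 4809)*(2721 + 310) = 4814*3031 = 14591234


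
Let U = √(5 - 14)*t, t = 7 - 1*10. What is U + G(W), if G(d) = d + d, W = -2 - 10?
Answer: -24 - 9*I ≈ -24.0 - 9.0*I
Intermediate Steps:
t = -3 (t = 7 - 10 = -3)
W = -12
G(d) = 2*d
U = -9*I (U = √(5 - 14)*(-3) = √(-9)*(-3) = (3*I)*(-3) = -9*I ≈ -9.0*I)
U + G(W) = -9*I + 2*(-12) = -9*I - 24 = -24 - 9*I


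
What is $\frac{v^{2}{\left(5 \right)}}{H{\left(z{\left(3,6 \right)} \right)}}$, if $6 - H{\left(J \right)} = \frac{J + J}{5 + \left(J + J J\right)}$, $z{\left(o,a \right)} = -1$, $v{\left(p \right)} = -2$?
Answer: $\frac{5}{8} \approx 0.625$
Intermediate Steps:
$H{\left(J \right)} = 6 - \frac{2 J}{5 + J + J^{2}}$ ($H{\left(J \right)} = 6 - \frac{J + J}{5 + \left(J + J J\right)} = 6 - \frac{2 J}{5 + \left(J + J^{2}\right)} = 6 - \frac{2 J}{5 + J + J^{2}}$)
$\frac{v^{2}{\left(5 \right)}}{H{\left(z{\left(3,6 \right)} \right)}} = \frac{\left(-2\right)^{2}}{2 \frac{1}{5 - 1 + \left(-1\right)^{2}} \left(15 + 2 \left(-1\right) + 3 \left(-1\right)^{2}\right)} = \frac{1}{2 \frac{1}{5 - 1 + 1} \left(15 - 2 + 3 \cdot 1\right)} 4 = \frac{1}{2 \cdot \frac{1}{5} \left(15 - 2 + 3\right)} 4 = \frac{1}{2 \cdot \frac{1}{5} \cdot 16} \cdot 4 = \frac{1}{\frac{32}{5}} \cdot 4 = \frac{5}{32} \cdot 4 = \frac{5}{8}$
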